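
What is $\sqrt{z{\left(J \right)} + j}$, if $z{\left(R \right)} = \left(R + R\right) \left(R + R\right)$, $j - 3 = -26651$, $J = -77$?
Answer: $2 i \sqrt{733} \approx 54.148 i$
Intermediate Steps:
$j = -26648$ ($j = 3 - 26651 = -26648$)
$z{\left(R \right)} = 4 R^{2}$ ($z{\left(R \right)} = 2 R 2 R = 4 R^{2}$)
$\sqrt{z{\left(J \right)} + j} = \sqrt{4 \left(-77\right)^{2} - 26648} = \sqrt{4 \cdot 5929 - 26648} = \sqrt{23716 - 26648} = \sqrt{-2932} = 2 i \sqrt{733}$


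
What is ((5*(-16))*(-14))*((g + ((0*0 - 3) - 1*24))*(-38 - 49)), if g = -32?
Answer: 5748960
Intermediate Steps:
((5*(-16))*(-14))*((g + ((0*0 - 3) - 1*24))*(-38 - 49)) = ((5*(-16))*(-14))*((-32 + ((0*0 - 3) - 1*24))*(-38 - 49)) = (-80*(-14))*((-32 + ((0 - 3) - 24))*(-87)) = 1120*((-32 + (-3 - 24))*(-87)) = 1120*((-32 - 27)*(-87)) = 1120*(-59*(-87)) = 1120*5133 = 5748960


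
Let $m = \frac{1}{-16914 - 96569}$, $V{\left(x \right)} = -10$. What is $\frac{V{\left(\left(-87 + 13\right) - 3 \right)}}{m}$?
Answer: $1134830$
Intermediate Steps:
$m = - \frac{1}{113483}$ ($m = \frac{1}{-113483} = - \frac{1}{113483} \approx -8.8119 \cdot 10^{-6}$)
$\frac{V{\left(\left(-87 + 13\right) - 3 \right)}}{m} = - \frac{10}{- \frac{1}{113483}} = \left(-10\right) \left(-113483\right) = 1134830$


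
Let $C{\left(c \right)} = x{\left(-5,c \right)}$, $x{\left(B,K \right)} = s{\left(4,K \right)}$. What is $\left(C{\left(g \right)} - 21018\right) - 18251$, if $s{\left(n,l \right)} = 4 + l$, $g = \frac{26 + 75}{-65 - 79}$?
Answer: $- \frac{5654261}{144} \approx -39266.0$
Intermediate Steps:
$g = - \frac{101}{144}$ ($g = \frac{101}{-144} = 101 \left(- \frac{1}{144}\right) = - \frac{101}{144} \approx -0.70139$)
$x{\left(B,K \right)} = 4 + K$
$C{\left(c \right)} = 4 + c$
$\left(C{\left(g \right)} - 21018\right) - 18251 = \left(\left(4 - \frac{101}{144}\right) - 21018\right) - 18251 = \left(\frac{475}{144} - 21018\right) - 18251 = - \frac{3026117}{144} - 18251 = - \frac{5654261}{144}$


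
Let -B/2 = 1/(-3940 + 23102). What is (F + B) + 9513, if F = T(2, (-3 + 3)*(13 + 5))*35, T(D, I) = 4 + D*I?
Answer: 92485392/9581 ≈ 9653.0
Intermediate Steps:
F = 140 (F = (4 + 2*((-3 + 3)*(13 + 5)))*35 = (4 + 2*(0*18))*35 = (4 + 2*0)*35 = (4 + 0)*35 = 4*35 = 140)
B = -1/9581 (B = -2/(-3940 + 23102) = -2/19162 = -2*1/19162 = -1/9581 ≈ -0.00010437)
(F + B) + 9513 = (140 - 1/9581) + 9513 = 1341339/9581 + 9513 = 92485392/9581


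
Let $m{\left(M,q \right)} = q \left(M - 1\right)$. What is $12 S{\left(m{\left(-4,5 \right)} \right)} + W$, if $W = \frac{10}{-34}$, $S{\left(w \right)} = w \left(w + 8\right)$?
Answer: $\frac{86695}{17} \approx 5099.7$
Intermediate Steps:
$m{\left(M,q \right)} = q \left(-1 + M\right)$
$S{\left(w \right)} = w \left(8 + w\right)$
$W = - \frac{5}{17}$ ($W = 10 \left(- \frac{1}{34}\right) = - \frac{5}{17} \approx -0.29412$)
$12 S{\left(m{\left(-4,5 \right)} \right)} + W = 12 \cdot 5 \left(-1 - 4\right) \left(8 + 5 \left(-1 - 4\right)\right) - \frac{5}{17} = 12 \cdot 5 \left(-5\right) \left(8 + 5 \left(-5\right)\right) - \frac{5}{17} = 12 \left(- 25 \left(8 - 25\right)\right) - \frac{5}{17} = 12 \left(\left(-25\right) \left(-17\right)\right) - \frac{5}{17} = 12 \cdot 425 - \frac{5}{17} = 5100 - \frac{5}{17} = \frac{86695}{17}$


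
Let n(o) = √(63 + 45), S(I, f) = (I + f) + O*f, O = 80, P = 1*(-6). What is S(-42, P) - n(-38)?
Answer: -528 - 6*√3 ≈ -538.39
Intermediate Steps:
P = -6
S(I, f) = I + 81*f (S(I, f) = (I + f) + 80*f = I + 81*f)
n(o) = 6*√3 (n(o) = √108 = 6*√3)
S(-42, P) - n(-38) = (-42 + 81*(-6)) - 6*√3 = (-42 - 486) - 6*√3 = -528 - 6*√3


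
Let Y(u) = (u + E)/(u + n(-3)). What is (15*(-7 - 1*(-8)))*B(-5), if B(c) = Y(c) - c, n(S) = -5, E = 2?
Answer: 159/2 ≈ 79.500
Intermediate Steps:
Y(u) = (2 + u)/(-5 + u) (Y(u) = (u + 2)/(u - 5) = (2 + u)/(-5 + u))
B(c) = -c + (2 + c)/(-5 + c) (B(c) = (2 + c)/(-5 + c) - c = -c + (2 + c)/(-5 + c))
(15*(-7 - 1*(-8)))*B(-5) = (15*(-7 - 1*(-8)))*((2 - 5 - 1*(-5)*(-5 - 5))/(-5 - 5)) = (15*(-7 + 8))*((2 - 5 - 1*(-5)*(-10))/(-10)) = (15*1)*(-(2 - 5 - 50)/10) = 15*(-1/10*(-53)) = 15*(53/10) = 159/2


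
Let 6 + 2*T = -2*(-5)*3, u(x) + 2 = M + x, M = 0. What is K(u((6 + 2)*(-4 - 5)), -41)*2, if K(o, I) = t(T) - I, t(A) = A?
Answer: 106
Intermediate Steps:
u(x) = -2 + x (u(x) = -2 + (0 + x) = -2 + x)
T = 12 (T = -3 + (-2*(-5)*3)/2 = -3 + (10*3)/2 = -3 + (1/2)*30 = -3 + 15 = 12)
K(o, I) = 12 - I
K(u((6 + 2)*(-4 - 5)), -41)*2 = (12 - 1*(-41))*2 = (12 + 41)*2 = 53*2 = 106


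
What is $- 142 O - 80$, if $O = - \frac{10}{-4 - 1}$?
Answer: $-364$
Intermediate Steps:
$O = 2$ ($O = - \frac{10}{-5} = \left(-10\right) \left(- \frac{1}{5}\right) = 2$)
$- 142 O - 80 = \left(-142\right) 2 - 80 = -284 - 80 = -364$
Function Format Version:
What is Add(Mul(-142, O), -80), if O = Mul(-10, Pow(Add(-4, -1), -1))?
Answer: -364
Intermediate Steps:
O = 2 (O = Mul(-10, Pow(-5, -1)) = Mul(-10, Rational(-1, 5)) = 2)
Add(Mul(-142, O), -80) = Add(Mul(-142, 2), -80) = Add(-284, -80) = -364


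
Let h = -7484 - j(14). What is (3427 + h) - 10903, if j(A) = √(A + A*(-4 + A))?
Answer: -14960 - √154 ≈ -14972.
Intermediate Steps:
h = -7484 - √154 (h = -7484 - √(14*(-3 + 14)) = -7484 - √(14*11) = -7484 - √154 ≈ -7496.4)
(3427 + h) - 10903 = (3427 + (-7484 - √154)) - 10903 = (-4057 - √154) - 10903 = -14960 - √154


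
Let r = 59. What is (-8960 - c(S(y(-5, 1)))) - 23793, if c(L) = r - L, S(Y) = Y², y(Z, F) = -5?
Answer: -32787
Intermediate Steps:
c(L) = 59 - L
(-8960 - c(S(y(-5, 1)))) - 23793 = (-8960 - (59 - 1*(-5)²)) - 23793 = (-8960 - (59 - 1*25)) - 23793 = (-8960 - (59 - 25)) - 23793 = (-8960 - 1*34) - 23793 = (-8960 - 34) - 23793 = -8994 - 23793 = -32787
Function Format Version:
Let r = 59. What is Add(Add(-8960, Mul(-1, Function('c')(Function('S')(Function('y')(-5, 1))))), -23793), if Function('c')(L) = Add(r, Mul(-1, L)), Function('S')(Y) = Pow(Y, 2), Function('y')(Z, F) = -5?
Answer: -32787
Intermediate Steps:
Function('c')(L) = Add(59, Mul(-1, L))
Add(Add(-8960, Mul(-1, Function('c')(Function('S')(Function('y')(-5, 1))))), -23793) = Add(Add(-8960, Mul(-1, Add(59, Mul(-1, Pow(-5, 2))))), -23793) = Add(Add(-8960, Mul(-1, Add(59, Mul(-1, 25)))), -23793) = Add(Add(-8960, Mul(-1, Add(59, -25))), -23793) = Add(Add(-8960, Mul(-1, 34)), -23793) = Add(Add(-8960, -34), -23793) = Add(-8994, -23793) = -32787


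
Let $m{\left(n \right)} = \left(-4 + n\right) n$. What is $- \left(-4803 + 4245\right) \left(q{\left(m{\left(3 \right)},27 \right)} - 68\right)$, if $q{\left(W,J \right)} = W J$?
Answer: $-83142$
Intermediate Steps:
$m{\left(n \right)} = n \left(-4 + n\right)$
$q{\left(W,J \right)} = J W$
$- \left(-4803 + 4245\right) \left(q{\left(m{\left(3 \right)},27 \right)} - 68\right) = - \left(-4803 + 4245\right) \left(27 \cdot 3 \left(-4 + 3\right) - 68\right) = - \left(-558\right) \left(27 \cdot 3 \left(-1\right) - 68\right) = - \left(-558\right) \left(27 \left(-3\right) - 68\right) = - \left(-558\right) \left(-81 - 68\right) = - \left(-558\right) \left(-149\right) = \left(-1\right) 83142 = -83142$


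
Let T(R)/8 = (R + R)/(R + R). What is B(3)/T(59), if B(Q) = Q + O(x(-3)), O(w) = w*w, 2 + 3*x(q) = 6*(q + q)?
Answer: 1471/72 ≈ 20.431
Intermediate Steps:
x(q) = -2/3 + 4*q (x(q) = -2/3 + (6*(q + q))/3 = -2/3 + (6*(2*q))/3 = -2/3 + (12*q)/3 = -2/3 + 4*q)
O(w) = w**2
T(R) = 8 (T(R) = 8*((R + R)/(R + R)) = 8*((2*R)/((2*R))) = 8*((2*R)*(1/(2*R))) = 8*1 = 8)
B(Q) = 1444/9 + Q (B(Q) = Q + (-2/3 + 4*(-3))**2 = Q + (-2/3 - 12)**2 = Q + (-38/3)**2 = Q + 1444/9 = 1444/9 + Q)
B(3)/T(59) = (1444/9 + 3)/8 = (1471/9)*(1/8) = 1471/72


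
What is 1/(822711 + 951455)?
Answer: 1/1774166 ≈ 5.6364e-7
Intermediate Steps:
1/(822711 + 951455) = 1/1774166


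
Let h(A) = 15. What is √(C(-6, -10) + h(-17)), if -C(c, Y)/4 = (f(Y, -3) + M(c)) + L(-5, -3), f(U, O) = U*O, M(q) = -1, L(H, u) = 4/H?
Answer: I*√2445/5 ≈ 9.8894*I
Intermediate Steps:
f(U, O) = O*U
C(c, Y) = 36/5 + 12*Y (C(c, Y) = -4*((-3*Y - 1) + 4/(-5)) = -4*((-1 - 3*Y) + 4*(-⅕)) = -4*((-1 - 3*Y) - ⅘) = -4*(-9/5 - 3*Y) = 36/5 + 12*Y)
√(C(-6, -10) + h(-17)) = √((36/5 + 12*(-10)) + 15) = √((36/5 - 120) + 15) = √(-564/5 + 15) = √(-489/5) = I*√2445/5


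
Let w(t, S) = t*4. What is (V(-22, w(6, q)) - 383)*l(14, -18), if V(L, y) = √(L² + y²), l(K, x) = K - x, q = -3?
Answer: -12256 + 64*√265 ≈ -11214.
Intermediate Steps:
w(t, S) = 4*t
(V(-22, w(6, q)) - 383)*l(14, -18) = (√((-22)² + (4*6)²) - 383)*(14 - 1*(-18)) = (√(484 + 24²) - 383)*(14 + 18) = (√(484 + 576) - 383)*32 = (√1060 - 383)*32 = (2*√265 - 383)*32 = (-383 + 2*√265)*32 = -12256 + 64*√265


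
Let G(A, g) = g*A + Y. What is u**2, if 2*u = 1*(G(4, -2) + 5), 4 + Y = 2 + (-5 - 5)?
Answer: 225/4 ≈ 56.250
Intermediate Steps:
Y = -12 (Y = -4 + (2 + (-5 - 5)) = -4 + (2 - 10) = -4 - 8 = -12)
G(A, g) = -12 + A*g (G(A, g) = g*A - 12 = A*g - 12 = -12 + A*g)
u = -15/2 (u = (1*((-12 + 4*(-2)) + 5))/2 = (1*((-12 - 8) + 5))/2 = (1*(-20 + 5))/2 = (1*(-15))/2 = (1/2)*(-15) = -15/2 ≈ -7.5000)
u**2 = (-15/2)**2 = 225/4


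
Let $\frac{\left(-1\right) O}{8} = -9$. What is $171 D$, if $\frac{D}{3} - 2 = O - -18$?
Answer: $47196$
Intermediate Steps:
$O = 72$ ($O = \left(-8\right) \left(-9\right) = 72$)
$D = 276$ ($D = 6 + 3 \left(72 - -18\right) = 6 + 3 \left(72 + 18\right) = 6 + 3 \cdot 90 = 6 + 270 = 276$)
$171 D = 171 \cdot 276 = 47196$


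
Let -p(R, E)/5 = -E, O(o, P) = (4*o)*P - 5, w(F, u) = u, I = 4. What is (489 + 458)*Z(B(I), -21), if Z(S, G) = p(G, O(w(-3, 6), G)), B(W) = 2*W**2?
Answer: -2410115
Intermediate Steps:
O(o, P) = -5 + 4*P*o (O(o, P) = 4*P*o - 5 = -5 + 4*P*o)
p(R, E) = 5*E (p(R, E) = -(-5)*E = 5*E)
Z(S, G) = -25 + 120*G (Z(S, G) = 5*(-5 + 4*G*6) = 5*(-5 + 24*G) = -25 + 120*G)
(489 + 458)*Z(B(I), -21) = (489 + 458)*(-25 + 120*(-21)) = 947*(-25 - 2520) = 947*(-2545) = -2410115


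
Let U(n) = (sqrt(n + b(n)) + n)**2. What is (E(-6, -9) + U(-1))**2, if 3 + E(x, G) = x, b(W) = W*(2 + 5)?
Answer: 224 + 128*I*sqrt(2) ≈ 224.0 + 181.02*I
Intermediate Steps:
b(W) = 7*W (b(W) = W*7 = 7*W)
E(x, G) = -3 + x
U(n) = (n + 2*sqrt(2)*sqrt(n))**2 (U(n) = (sqrt(n + 7*n) + n)**2 = (sqrt(8*n) + n)**2 = (2*sqrt(2)*sqrt(n) + n)**2 = (n + 2*sqrt(2)*sqrt(n))**2)
(E(-6, -9) + U(-1))**2 = ((-3 - 6) + (-1 + 2*sqrt(2)*sqrt(-1))**2)**2 = (-9 + (-1 + 2*sqrt(2)*I)**2)**2 = (-9 + (-1 + 2*I*sqrt(2))**2)**2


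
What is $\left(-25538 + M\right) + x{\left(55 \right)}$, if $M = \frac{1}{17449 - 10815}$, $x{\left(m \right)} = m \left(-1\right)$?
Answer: $- \frac{169783961}{6634} \approx -25593.0$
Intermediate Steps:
$x{\left(m \right)} = - m$
$M = \frac{1}{6634} \approx 0.00015074$
$\left(-25538 + M\right) + x{\left(55 \right)} = \left(-25538 + \frac{1}{6634}\right) - 55 = - \frac{169419091}{6634} - 55 = - \frac{169783961}{6634}$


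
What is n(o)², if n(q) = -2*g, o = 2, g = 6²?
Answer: 5184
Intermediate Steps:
g = 36
n(q) = -72 (n(q) = -2*36 = -72)
n(o)² = (-72)² = 5184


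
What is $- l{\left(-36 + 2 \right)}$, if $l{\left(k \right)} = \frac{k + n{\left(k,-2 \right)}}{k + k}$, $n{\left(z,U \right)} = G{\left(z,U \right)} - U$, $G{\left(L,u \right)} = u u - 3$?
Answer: $- \frac{31}{68} \approx -0.45588$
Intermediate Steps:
$G{\left(L,u \right)} = -3 + u^{2}$ ($G{\left(L,u \right)} = u^{2} - 3 = -3 + u^{2}$)
$n{\left(z,U \right)} = -3 + U^{2} - U$ ($n{\left(z,U \right)} = \left(-3 + U^{2}\right) - U = -3 + U^{2} - U$)
$l{\left(k \right)} = \frac{3 + k}{2 k}$ ($l{\left(k \right)} = \frac{k - \left(1 - 4\right)}{k + k} = \frac{k + \left(-3 + 4 + 2\right)}{2 k} = \left(k + 3\right) \frac{1}{2 k} = \left(3 + k\right) \frac{1}{2 k} = \frac{3 + k}{2 k}$)
$- l{\left(-36 + 2 \right)} = - \frac{3 + \left(-36 + 2\right)}{2 \left(-36 + 2\right)} = - \frac{3 - 34}{2 \left(-34\right)} = - \frac{\left(-1\right) \left(-31\right)}{2 \cdot 34} = \left(-1\right) \frac{31}{68} = - \frac{31}{68}$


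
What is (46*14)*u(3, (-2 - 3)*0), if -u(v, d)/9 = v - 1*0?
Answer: -17388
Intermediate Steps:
u(v, d) = -9*v (u(v, d) = -9*(v - 1*0) = -9*(v + 0) = -9*v)
(46*14)*u(3, (-2 - 3)*0) = (46*14)*(-9*3) = 644*(-27) = -17388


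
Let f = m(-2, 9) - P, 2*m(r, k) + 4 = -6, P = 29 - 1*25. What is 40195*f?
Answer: -361755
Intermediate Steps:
P = 4 (P = 29 - 25 = 4)
m(r, k) = -5 (m(r, k) = -2 + (½)*(-6) = -2 - 3 = -5)
f = -9 (f = -5 - 1*4 = -5 - 4 = -9)
40195*f = 40195*(-9) = -361755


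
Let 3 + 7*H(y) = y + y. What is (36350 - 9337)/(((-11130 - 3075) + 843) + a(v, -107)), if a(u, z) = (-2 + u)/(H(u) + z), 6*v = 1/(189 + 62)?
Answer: -30592492630/15132577543 ≈ -2.0216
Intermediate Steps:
H(y) = -3/7 + 2*y/7 (H(y) = -3/7 + (y + y)/7 = -3/7 + (2*y)/7 = -3/7 + 2*y/7)
v = 1/1506 (v = 1/(6*(189 + 62)) = (1/6)/251 = (1/6)*(1/251) = 1/1506 ≈ 0.00066401)
a(u, z) = (-2 + u)/(-3/7 + z + 2*u/7) (a(u, z) = (-2 + u)/((-3/7 + 2*u/7) + z) = (-2 + u)/(-3/7 + z + 2*u/7))
(36350 - 9337)/(((-11130 - 3075) + 843) + a(v, -107)) = (36350 - 9337)/(((-11130 - 3075) + 843) + 7*(-2 + 1/1506)/(-3 + 2*(1/1506) + 7*(-107))) = 27013/((-14205 + 843) + 7*(-3011/1506)/(-3 + 1/753 - 749)) = 27013/(-13362 + 7*(-3011/1506)/(-566255/753)) = 27013/(-13362 + 7*(-753/566255)*(-3011/1506)) = 27013/(-13362 + 21077/1132510) = 27013/(-15132577543/1132510) = 27013*(-1132510/15132577543) = -30592492630/15132577543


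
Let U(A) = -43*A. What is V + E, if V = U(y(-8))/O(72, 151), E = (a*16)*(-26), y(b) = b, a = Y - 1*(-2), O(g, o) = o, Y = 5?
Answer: -439368/151 ≈ -2909.7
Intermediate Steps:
a = 7 (a = 5 - 1*(-2) = 5 + 2 = 7)
E = -2912 (E = (7*16)*(-26) = 112*(-26) = -2912)
V = 344/151 (V = -43*(-8)/151 = 344*(1/151) = 344/151 ≈ 2.2781)
V + E = 344/151 - 2912 = -439368/151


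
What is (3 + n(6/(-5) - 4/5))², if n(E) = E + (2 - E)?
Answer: 25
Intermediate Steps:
n(E) = 2
(3 + n(6/(-5) - 4/5))² = (3 + 2)² = 5² = 25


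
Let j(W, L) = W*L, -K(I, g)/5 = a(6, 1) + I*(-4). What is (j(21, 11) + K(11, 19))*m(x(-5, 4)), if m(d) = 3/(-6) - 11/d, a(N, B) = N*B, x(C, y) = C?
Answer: 7157/10 ≈ 715.70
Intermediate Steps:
a(N, B) = B*N
m(d) = -½ - 11/d (m(d) = 3*(-⅙) - 11/d = -½ - 11/d)
K(I, g) = -30 + 20*I (K(I, g) = -5*(1*6 + I*(-4)) = -5*(6 - 4*I) = -30 + 20*I)
j(W, L) = L*W
(j(21, 11) + K(11, 19))*m(x(-5, 4)) = (11*21 + (-30 + 20*11))*((½)*(-22 - 1*(-5))/(-5)) = (231 + (-30 + 220))*((½)*(-⅕)*(-22 + 5)) = (231 + 190)*((½)*(-⅕)*(-17)) = 421*(17/10) = 7157/10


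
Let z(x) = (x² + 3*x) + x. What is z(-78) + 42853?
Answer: 48625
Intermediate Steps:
z(x) = x² + 4*x
z(-78) + 42853 = -78*(4 - 78) + 42853 = -78*(-74) + 42853 = 5772 + 42853 = 48625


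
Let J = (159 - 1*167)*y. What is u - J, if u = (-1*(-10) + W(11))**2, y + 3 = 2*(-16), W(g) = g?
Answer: 161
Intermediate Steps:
y = -35 (y = -3 + 2*(-16) = -3 - 32 = -35)
u = 441 (u = (-1*(-10) + 11)**2 = (10 + 11)**2 = 21**2 = 441)
J = 280 (J = (159 - 1*167)*(-35) = (159 - 167)*(-35) = -8*(-35) = 280)
u - J = 441 - 1*280 = 441 - 280 = 161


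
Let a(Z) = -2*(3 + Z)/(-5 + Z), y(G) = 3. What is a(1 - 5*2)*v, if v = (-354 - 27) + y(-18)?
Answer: 324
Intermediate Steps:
a(Z) = -2*(3 + Z)/(-5 + Z)
v = -378 (v = (-354 - 27) + 3 = -381 + 3 = -378)
a(1 - 5*2)*v = (2*(-3 - (1 - 5*2))/(-5 + (1 - 5*2)))*(-378) = (2*(-3 - (1 - 10))/(-5 + (1 - 10)))*(-378) = (2*(-3 - 1*(-9))/(-5 - 9))*(-378) = (2*(-3 + 9)/(-14))*(-378) = (2*(-1/14)*6)*(-378) = -6/7*(-378) = 324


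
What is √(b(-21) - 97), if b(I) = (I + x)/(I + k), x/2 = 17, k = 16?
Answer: I*√2490/5 ≈ 9.98*I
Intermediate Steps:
x = 34 (x = 2*17 = 34)
b(I) = (34 + I)/(16 + I) (b(I) = (I + 34)/(I + 16) = (34 + I)/(16 + I))
√(b(-21) - 97) = √((34 - 21)/(16 - 21) - 97) = √(13/(-5) - 97) = √(-⅕*13 - 97) = √(-13/5 - 97) = √(-498/5) = I*√2490/5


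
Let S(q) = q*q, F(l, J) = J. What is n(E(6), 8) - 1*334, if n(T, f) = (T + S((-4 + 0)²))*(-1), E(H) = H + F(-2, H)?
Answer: -602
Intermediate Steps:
E(H) = 2*H (E(H) = H + H = 2*H)
S(q) = q²
n(T, f) = -256 - T (n(T, f) = (T + ((-4 + 0)²)²)*(-1) = (T + ((-4)²)²)*(-1) = (T + 16²)*(-1) = (T + 256)*(-1) = (256 + T)*(-1) = -256 - T)
n(E(6), 8) - 1*334 = (-256 - 2*6) - 1*334 = (-256 - 1*12) - 334 = (-256 - 12) - 334 = -268 - 334 = -602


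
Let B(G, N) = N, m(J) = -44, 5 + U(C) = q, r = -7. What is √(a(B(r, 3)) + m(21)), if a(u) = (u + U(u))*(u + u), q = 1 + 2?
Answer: I*√38 ≈ 6.1644*I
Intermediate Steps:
q = 3
U(C) = -2 (U(C) = -5 + 3 = -2)
a(u) = 2*u*(-2 + u) (a(u) = (u - 2)*(u + u) = (-2 + u)*(2*u) = 2*u*(-2 + u))
√(a(B(r, 3)) + m(21)) = √(2*3*(-2 + 3) - 44) = √(2*3*1 - 44) = √(6 - 44) = √(-38) = I*√38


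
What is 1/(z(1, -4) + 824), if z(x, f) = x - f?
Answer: 1/829 ≈ 0.0012063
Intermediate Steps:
1/(z(1, -4) + 824) = 1/((1 - 1*(-4)) + 824) = 1/((1 + 4) + 824) = 1/(5 + 824) = 1/829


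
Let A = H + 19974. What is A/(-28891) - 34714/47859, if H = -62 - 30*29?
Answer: -1914253252/1382694369 ≈ -1.3844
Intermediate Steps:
H = -932 (H = -62 - 870 = -932)
A = 19042 (A = -932 + 19974 = 19042)
A/(-28891) - 34714/47859 = 19042/(-28891) - 34714/47859 = 19042*(-1/28891) - 34714*1/47859 = -19042/28891 - 34714/47859 = -1914253252/1382694369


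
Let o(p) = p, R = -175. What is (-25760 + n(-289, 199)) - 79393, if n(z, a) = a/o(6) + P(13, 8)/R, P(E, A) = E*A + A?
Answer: -15768071/150 ≈ -1.0512e+5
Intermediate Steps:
P(E, A) = A + A*E (P(E, A) = A*E + A = A + A*E)
n(z, a) = -16/25 + a/6 (n(z, a) = a/6 + (8*(1 + 13))/(-175) = a*(1/6) + (8*14)*(-1/175) = a/6 + 112*(-1/175) = a/6 - 16/25 = -16/25 + a/6)
(-25760 + n(-289, 199)) - 79393 = (-25760 + (-16/25 + (1/6)*199)) - 79393 = (-25760 + (-16/25 + 199/6)) - 79393 = (-25760 + 4879/150) - 79393 = -3859121/150 - 79393 = -15768071/150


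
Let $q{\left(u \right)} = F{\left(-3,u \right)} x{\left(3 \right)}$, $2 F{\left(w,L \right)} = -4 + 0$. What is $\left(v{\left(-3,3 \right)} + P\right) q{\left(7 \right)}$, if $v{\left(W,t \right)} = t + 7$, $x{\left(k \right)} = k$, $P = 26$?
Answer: $-216$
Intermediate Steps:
$F{\left(w,L \right)} = -2$ ($F{\left(w,L \right)} = \frac{-4 + 0}{2} = \frac{1}{2} \left(-4\right) = -2$)
$v{\left(W,t \right)} = 7 + t$
$q{\left(u \right)} = -6$ ($q{\left(u \right)} = \left(-2\right) 3 = -6$)
$\left(v{\left(-3,3 \right)} + P\right) q{\left(7 \right)} = \left(\left(7 + 3\right) + 26\right) \left(-6\right) = \left(10 + 26\right) \left(-6\right) = 36 \left(-6\right) = -216$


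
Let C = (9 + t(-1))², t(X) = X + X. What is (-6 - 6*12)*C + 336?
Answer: -3486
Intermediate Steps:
t(X) = 2*X
C = 49 (C = (9 + 2*(-1))² = (9 - 2)² = 7² = 49)
(-6 - 6*12)*C + 336 = (-6 - 6*12)*49 + 336 = (-6 - 72)*49 + 336 = -78*49 + 336 = -3822 + 336 = -3486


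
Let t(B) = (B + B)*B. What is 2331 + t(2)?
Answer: 2339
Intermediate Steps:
t(B) = 2*B**2 (t(B) = (2*B)*B = 2*B**2)
2331 + t(2) = 2331 + 2*2**2 = 2331 + 2*4 = 2331 + 8 = 2339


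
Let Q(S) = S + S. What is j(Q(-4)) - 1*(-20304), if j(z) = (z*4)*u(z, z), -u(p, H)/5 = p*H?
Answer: 30544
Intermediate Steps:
u(p, H) = -5*H*p (u(p, H) = -5*p*H = -5*H*p)
Q(S) = 2*S
j(z) = -20*z³ (j(z) = (z*4)*(-5*z*z) = (4*z)*(-5*z²) = -20*z³)
j(Q(-4)) - 1*(-20304) = -20*(2*(-4))³ - 1*(-20304) = -20*(-8)³ + 20304 = -20*(-512) + 20304 = 10240 + 20304 = 30544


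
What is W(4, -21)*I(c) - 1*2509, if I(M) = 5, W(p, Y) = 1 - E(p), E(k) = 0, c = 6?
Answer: -2504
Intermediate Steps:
W(p, Y) = 1 (W(p, Y) = 1 - 1*0 = 1 + 0 = 1)
W(4, -21)*I(c) - 1*2509 = 1*5 - 1*2509 = 5 - 2509 = -2504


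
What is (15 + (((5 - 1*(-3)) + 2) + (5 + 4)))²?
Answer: 1156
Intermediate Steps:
(15 + (((5 - 1*(-3)) + 2) + (5 + 4)))² = (15 + (((5 + 3) + 2) + 9))² = (15 + ((8 + 2) + 9))² = (15 + (10 + 9))² = (15 + 19)² = 34² = 1156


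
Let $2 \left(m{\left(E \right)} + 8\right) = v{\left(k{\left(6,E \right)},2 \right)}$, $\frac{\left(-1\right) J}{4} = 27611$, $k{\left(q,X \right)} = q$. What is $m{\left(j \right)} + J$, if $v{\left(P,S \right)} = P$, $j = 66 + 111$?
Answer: $-110449$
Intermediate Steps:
$j = 177$
$J = -110444$ ($J = \left(-4\right) 27611 = -110444$)
$m{\left(E \right)} = -5$ ($m{\left(E \right)} = -8 + \frac{1}{2} \cdot 6 = -8 + 3 = -5$)
$m{\left(j \right)} + J = -5 - 110444 = -110449$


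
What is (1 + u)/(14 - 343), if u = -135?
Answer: 134/329 ≈ 0.40729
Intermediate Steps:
(1 + u)/(14 - 343) = (1 - 135)/(14 - 343) = -134/(-329) = -134*(-1/329) = 134/329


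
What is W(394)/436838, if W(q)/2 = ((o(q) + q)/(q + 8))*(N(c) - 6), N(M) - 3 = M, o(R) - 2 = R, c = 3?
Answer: 0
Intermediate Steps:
o(R) = 2 + R
N(M) = 3 + M
W(q) = 0 (W(q) = 2*((((2 + q) + q)/(q + 8))*((3 + 3) - 6)) = 2*(((2 + 2*q)/(8 + q))*(6 - 6)) = 2*(((2 + 2*q)/(8 + q))*0) = 2*0 = 0)
W(394)/436838 = 0/436838 = 0*(1/436838) = 0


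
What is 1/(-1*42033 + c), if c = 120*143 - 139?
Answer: -1/25012 ≈ -3.9981e-5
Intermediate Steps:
c = 17021 (c = 17160 - 139 = 17021)
1/(-1*42033 + c) = 1/(-1*42033 + 17021) = 1/(-42033 + 17021) = 1/(-25012) = -1/25012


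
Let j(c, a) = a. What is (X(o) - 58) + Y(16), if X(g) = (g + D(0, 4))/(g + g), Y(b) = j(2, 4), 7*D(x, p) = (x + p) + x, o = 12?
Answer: -1123/21 ≈ -53.476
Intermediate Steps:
D(x, p) = p/7 + 2*x/7 (D(x, p) = ((x + p) + x)/7 = ((p + x) + x)/7 = (p + 2*x)/7 = p/7 + 2*x/7)
Y(b) = 4
X(g) = (4/7 + g)/(2*g) (X(g) = (g + ((1/7)*4 + (2/7)*0))/(g + g) = (g + (4/7 + 0))/((2*g)) = (g + 4/7)*(1/(2*g)) = (4/7 + g)*(1/(2*g)) = (4/7 + g)/(2*g))
(X(o) - 58) + Y(16) = ((1/14)*(4 + 7*12)/12 - 58) + 4 = ((1/14)*(1/12)*(4 + 84) - 58) + 4 = ((1/14)*(1/12)*88 - 58) + 4 = (11/21 - 58) + 4 = -1207/21 + 4 = -1123/21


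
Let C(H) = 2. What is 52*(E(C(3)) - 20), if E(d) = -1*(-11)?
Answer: -468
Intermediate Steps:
E(d) = 11
52*(E(C(3)) - 20) = 52*(11 - 20) = 52*(-9) = -468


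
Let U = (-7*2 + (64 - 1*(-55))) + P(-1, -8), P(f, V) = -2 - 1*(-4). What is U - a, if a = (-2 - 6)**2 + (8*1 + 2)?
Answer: 33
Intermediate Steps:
P(f, V) = 2 (P(f, V) = -2 + 4 = 2)
a = 74 (a = (-8)**2 + (8 + 2) = 64 + 10 = 74)
U = 107 (U = (-7*2 + (64 - 1*(-55))) + 2 = (-14 + (64 + 55)) + 2 = (-14 + 119) + 2 = 105 + 2 = 107)
U - a = 107 - 1*74 = 107 - 74 = 33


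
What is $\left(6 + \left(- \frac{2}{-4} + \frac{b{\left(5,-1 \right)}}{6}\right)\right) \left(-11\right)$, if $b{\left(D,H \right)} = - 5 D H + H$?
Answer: $- \frac{231}{2} \approx -115.5$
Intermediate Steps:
$b{\left(D,H \right)} = H - 5 D H$ ($b{\left(D,H \right)} = - 5 D H + H = H - 5 D H$)
$\left(6 + \left(- \frac{2}{-4} + \frac{b{\left(5,-1 \right)}}{6}\right)\right) \left(-11\right) = \left(6 - \left(- \frac{1}{2} - \frac{\left(-1\right) \left(1 - 25\right)}{6}\right)\right) \left(-11\right) = \left(6 - \left(- \frac{1}{2} - - (1 - 25) \frac{1}{6}\right)\right) \left(-11\right) = \left(6 + \left(\frac{1}{2} + \left(-1\right) \left(-24\right) \frac{1}{6}\right)\right) \left(-11\right) = \left(6 + \left(\frac{1}{2} + 24 \cdot \frac{1}{6}\right)\right) \left(-11\right) = \left(6 + \left(\frac{1}{2} + 4\right)\right) \left(-11\right) = \left(6 + \frac{9}{2}\right) \left(-11\right) = \frac{21}{2} \left(-11\right) = - \frac{231}{2}$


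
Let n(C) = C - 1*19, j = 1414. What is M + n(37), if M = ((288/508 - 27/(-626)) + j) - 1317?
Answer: 9191231/79502 ≈ 115.61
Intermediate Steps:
n(C) = -19 + C (n(C) = C - 19 = -19 + C)
M = 7760195/79502 (M = ((288/508 - 27/(-626)) + 1414) - 1317 = ((288*(1/508) - 27*(-1/626)) + 1414) - 1317 = ((72/127 + 27/626) + 1414) - 1317 = (48501/79502 + 1414) - 1317 = 112464329/79502 - 1317 = 7760195/79502 ≈ 97.610)
M + n(37) = 7760195/79502 + (-19 + 37) = 7760195/79502 + 18 = 9191231/79502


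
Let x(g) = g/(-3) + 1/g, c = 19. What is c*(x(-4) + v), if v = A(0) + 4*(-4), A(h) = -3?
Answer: -4085/12 ≈ -340.42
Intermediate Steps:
v = -19 (v = -3 + 4*(-4) = -3 - 16 = -19)
x(g) = 1/g - g/3 (x(g) = g*(-1/3) + 1/g = -g/3 + 1/g = 1/g - g/3)
c*(x(-4) + v) = 19*((1/(-4) - 1/3*(-4)) - 19) = 19*((-1/4 + 4/3) - 19) = 19*(13/12 - 19) = 19*(-215/12) = -4085/12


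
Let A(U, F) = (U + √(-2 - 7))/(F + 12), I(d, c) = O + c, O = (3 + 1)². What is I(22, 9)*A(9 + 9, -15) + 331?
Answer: 181 - 25*I ≈ 181.0 - 25.0*I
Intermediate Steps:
O = 16 (O = 4² = 16)
I(d, c) = 16 + c
A(U, F) = (U + 3*I)/(12 + F) (A(U, F) = (U + √(-9))/(12 + F) = (U + 3*I)/(12 + F))
I(22, 9)*A(9 + 9, -15) + 331 = (16 + 9)*(((9 + 9) + 3*I)/(12 - 15)) + 331 = 25*((18 + 3*I)/(-3)) + 331 = 25*(-(18 + 3*I)/3) + 331 = 25*(-6 - I) + 331 = (-150 - 25*I) + 331 = 181 - 25*I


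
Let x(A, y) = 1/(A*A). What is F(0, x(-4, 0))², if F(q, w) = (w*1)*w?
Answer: 1/65536 ≈ 1.5259e-5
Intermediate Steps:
x(A, y) = A⁻² (x(A, y) = 1/(A²) = A⁻²)
F(q, w) = w² (F(q, w) = w*w = w²)
F(0, x(-4, 0))² = (((-4)⁻²)²)² = ((1/16)²)² = (1/256)² = 1/65536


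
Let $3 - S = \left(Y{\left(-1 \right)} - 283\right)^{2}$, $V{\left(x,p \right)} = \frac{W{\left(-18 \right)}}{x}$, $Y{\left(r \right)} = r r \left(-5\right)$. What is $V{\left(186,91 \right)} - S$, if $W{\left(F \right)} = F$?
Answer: $\frac{2571168}{31} \approx 82941.0$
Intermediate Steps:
$Y{\left(r \right)} = - 5 r^{2}$ ($Y{\left(r \right)} = r^{2} \left(-5\right) = - 5 r^{2}$)
$V{\left(x,p \right)} = - \frac{18}{x}$
$S = -82941$ ($S = 3 - \left(- 5 \left(-1\right)^{2} - 283\right)^{2} = 3 - \left(\left(-5\right) 1 - 283\right)^{2} = 3 - \left(-5 - 283\right)^{2} = 3 - \left(-288\right)^{2} = 3 - 82944 = -82941$)
$V{\left(186,91 \right)} - S = - \frac{18}{186} - -82941 = \left(-18\right) \frac{1}{186} + 82941 = - \frac{3}{31} + 82941 = \frac{2571168}{31}$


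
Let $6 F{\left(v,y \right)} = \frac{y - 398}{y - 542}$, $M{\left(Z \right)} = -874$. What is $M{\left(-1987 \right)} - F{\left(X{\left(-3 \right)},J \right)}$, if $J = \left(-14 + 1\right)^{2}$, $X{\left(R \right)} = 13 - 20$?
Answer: $- \frac{1956241}{2238} \approx -874.1$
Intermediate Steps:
$X{\left(R \right)} = -7$ ($X{\left(R \right)} = 13 - 20 = -7$)
$J = 169$ ($J = \left(-13\right)^{2} = 169$)
$F{\left(v,y \right)} = \frac{-398 + y}{6 \left(-542 + y\right)}$ ($F{\left(v,y \right)} = \frac{\left(y - 398\right) \frac{1}{y - 542}}{6} = \frac{\left(-398 + y\right) \frac{1}{-542 + y}}{6} = \frac{\frac{1}{-542 + y} \left(-398 + y\right)}{6} = \frac{-398 + y}{6 \left(-542 + y\right)}$)
$M{\left(-1987 \right)} - F{\left(X{\left(-3 \right)},J \right)} = -874 - \frac{-398 + 169}{6 \left(-542 + 169\right)} = -874 - \frac{1}{6} \frac{1}{-373} \left(-229\right) = -874 - \frac{1}{6} \left(- \frac{1}{373}\right) \left(-229\right) = -874 - \frac{229}{2238} = - \frac{1956241}{2238}$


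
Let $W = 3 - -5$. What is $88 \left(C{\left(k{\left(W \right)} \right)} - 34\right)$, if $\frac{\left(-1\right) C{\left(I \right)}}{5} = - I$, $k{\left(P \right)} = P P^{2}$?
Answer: $222288$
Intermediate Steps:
$W = 8$ ($W = 3 + 5 = 8$)
$k{\left(P \right)} = P^{3}$
$C{\left(I \right)} = 5 I$ ($C{\left(I \right)} = - 5 \left(- I\right) = 5 I$)
$88 \left(C{\left(k{\left(W \right)} \right)} - 34\right) = 88 \left(5 \cdot 8^{3} - 34\right) = 88 \left(5 \cdot 512 - 34\right) = 88 \left(2560 - 34\right) = 88 \cdot 2526 = 222288$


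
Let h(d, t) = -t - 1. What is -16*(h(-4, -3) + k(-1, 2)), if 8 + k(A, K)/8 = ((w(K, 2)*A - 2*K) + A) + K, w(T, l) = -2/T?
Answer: 1248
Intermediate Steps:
k(A, K) = -64 - 8*K + 8*A - 16*A/K (k(A, K) = -64 + 8*((((-2/K)*A - 2*K) + A) + K) = -64 + 8*(((-2*A/K - 2*K) + A) + K) = -64 + 8*(((-2*K - 2*A/K) + A) + K) = -64 + 8*((A - 2*K - 2*A/K) + K) = -64 + 8*(A - K - 2*A/K) = -64 + (-8*K + 8*A - 16*A/K) = -64 - 8*K + 8*A - 16*A/K)
h(d, t) = -1 - t
-16*(h(-4, -3) + k(-1, 2)) = -16*((-1 - 1*(-3)) + 8*(-2*(-1) + 2*(-8 - 1 - 1*2))/2) = -16*((-1 + 3) + 8*(½)*(2 + 2*(-8 - 1 - 2))) = -16*(2 + 8*(½)*(2 + 2*(-11))) = -16*(2 + 8*(½)*(2 - 22)) = -16*(2 + 8*(½)*(-20)) = -16*(2 - 80) = -16*(-78) = -1*(-1248) = 1248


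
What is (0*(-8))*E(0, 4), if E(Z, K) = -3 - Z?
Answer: 0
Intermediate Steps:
(0*(-8))*E(0, 4) = (0*(-8))*(-3 - 1*0) = 0*(-3 + 0) = 0*(-3) = 0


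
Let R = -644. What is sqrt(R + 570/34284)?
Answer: I*sqrt(21025925794)/5714 ≈ 25.377*I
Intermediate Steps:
sqrt(R + 570/34284) = sqrt(-644 + 570/34284) = sqrt(-644 + 570*(1/34284)) = sqrt(-644 + 95/5714) = sqrt(-3679721/5714) = I*sqrt(21025925794)/5714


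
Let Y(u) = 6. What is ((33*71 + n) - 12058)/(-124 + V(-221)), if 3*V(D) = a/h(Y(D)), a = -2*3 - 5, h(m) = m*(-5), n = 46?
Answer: 870210/11149 ≈ 78.053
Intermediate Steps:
h(m) = -5*m
a = -11 (a = -6 - 5 = -11)
V(D) = 11/90 (V(D) = (-11/((-5*6)))/3 = (-11/(-30))/3 = (-11*(-1/30))/3 = (1/3)*(11/30) = 11/90)
((33*71 + n) - 12058)/(-124 + V(-221)) = ((33*71 + 46) - 12058)/(-124 + 11/90) = ((2343 + 46) - 12058)/(-11149/90) = (2389 - 12058)*(-90/11149) = -9669*(-90/11149) = 870210/11149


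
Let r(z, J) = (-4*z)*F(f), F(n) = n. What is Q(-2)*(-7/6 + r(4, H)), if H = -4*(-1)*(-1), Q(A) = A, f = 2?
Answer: 199/3 ≈ 66.333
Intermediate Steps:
H = -4 (H = 4*(-1) = -4)
r(z, J) = -8*z (r(z, J) = -4*z*2 = -8*z)
Q(-2)*(-7/6 + r(4, H)) = -2*(-7/6 - 8*4) = -2*(-7*1/6 - 32) = -2*(-7/6 - 32) = -2*(-199/6) = 199/3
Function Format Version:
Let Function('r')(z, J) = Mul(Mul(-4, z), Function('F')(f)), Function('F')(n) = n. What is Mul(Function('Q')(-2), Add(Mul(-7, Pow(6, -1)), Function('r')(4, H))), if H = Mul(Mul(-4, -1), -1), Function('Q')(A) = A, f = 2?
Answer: Rational(199, 3) ≈ 66.333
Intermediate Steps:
H = -4 (H = Mul(4, -1) = -4)
Function('r')(z, J) = Mul(-8, z) (Function('r')(z, J) = Mul(Mul(-4, z), 2) = Mul(-8, z))
Mul(Function('Q')(-2), Add(Mul(-7, Pow(6, -1)), Function('r')(4, H))) = Mul(-2, Add(Mul(-7, Pow(6, -1)), Mul(-8, 4))) = Mul(-2, Add(Mul(-7, Rational(1, 6)), -32)) = Mul(-2, Add(Rational(-7, 6), -32)) = Mul(-2, Rational(-199, 6)) = Rational(199, 3)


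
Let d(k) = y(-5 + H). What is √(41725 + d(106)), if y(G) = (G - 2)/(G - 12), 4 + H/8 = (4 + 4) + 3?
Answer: 2*√15866409/39 ≈ 204.27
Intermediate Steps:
H = 56 (H = -32 + 8*((4 + 4) + 3) = -32 + 8*(8 + 3) = -32 + 8*11 = -32 + 88 = 56)
y(G) = (-2 + G)/(-12 + G)
d(k) = 49/39 (d(k) = (-2 + (-5 + 56))/(-12 + (-5 + 56)) = (-2 + 51)/(-12 + 51) = 49/39)
√(41725 + d(106)) = √(41725 + 49/39) = √(1627324/39) = 2*√15866409/39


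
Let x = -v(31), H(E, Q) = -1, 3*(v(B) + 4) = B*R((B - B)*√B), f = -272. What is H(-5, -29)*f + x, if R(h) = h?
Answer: 276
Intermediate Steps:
v(B) = -4 (v(B) = -4 + (B*((B - B)*√B))/3 = -4 + (B*(0*√B))/3 = -4 + (B*0)/3 = -4 + (⅓)*0 = -4 + 0 = -4)
x = 4 (x = -1*(-4) = 4)
H(-5, -29)*f + x = -1*(-272) + 4 = 272 + 4 = 276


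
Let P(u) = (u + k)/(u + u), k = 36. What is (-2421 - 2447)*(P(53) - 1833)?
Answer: 472704706/53 ≈ 8.9190e+6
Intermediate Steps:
P(u) = (36 + u)/(2*u) (P(u) = (u + 36)/(u + u) = (36 + u)/((2*u)) = (36 + u)*(1/(2*u)) = (36 + u)/(2*u))
(-2421 - 2447)*(P(53) - 1833) = (-2421 - 2447)*((½)*(36 + 53)/53 - 1833) = -4868*((½)*(1/53)*89 - 1833) = -4868*(89/106 - 1833) = -4868*(-194209/106) = 472704706/53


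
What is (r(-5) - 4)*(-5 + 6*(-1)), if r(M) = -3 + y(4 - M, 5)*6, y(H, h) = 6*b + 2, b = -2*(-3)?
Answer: -2431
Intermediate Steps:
b = 6
y(H, h) = 38 (y(H, h) = 6*6 + 2 = 36 + 2 = 38)
r(M) = 225 (r(M) = -3 + 38*6 = -3 + 228 = 225)
(r(-5) - 4)*(-5 + 6*(-1)) = (225 - 4)*(-5 + 6*(-1)) = 221*(-5 - 6) = 221*(-11) = -2431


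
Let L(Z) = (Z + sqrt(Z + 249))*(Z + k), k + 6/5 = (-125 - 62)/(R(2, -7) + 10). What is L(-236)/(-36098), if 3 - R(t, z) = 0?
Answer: -1929654/1173185 + 16353*sqrt(13)/2346370 ≈ -1.6197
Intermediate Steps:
R(t, z) = 3 (R(t, z) = 3 - 1*0 = 3 + 0 = 3)
k = -1013/65 (k = -6/5 + (-125 - 62)/(3 + 10) = -6/5 - 187/13 = -1013/65 ≈ -15.585)
L(Z) = (-1013/65 + Z)*(Z + sqrt(249 + Z)) (L(Z) = (Z + sqrt(Z + 249))*(Z - 1013/65) = (Z + sqrt(249 + Z))*(-1013/65 + Z) = (-1013/65 + Z)*(Z + sqrt(249 + Z)))
L(-236)/(-36098) = ((-236)**2 - 1013/65*(-236) - 1013*sqrt(249 - 236)/65 - 236*sqrt(249 - 236))/(-36098) = (55696 + 239068/65 - 1013*sqrt(13)/65 - 236*sqrt(13))*(-1/36098) = (3859308/65 - 16353*sqrt(13)/65)*(-1/36098) = -1929654/1173185 + 16353*sqrt(13)/2346370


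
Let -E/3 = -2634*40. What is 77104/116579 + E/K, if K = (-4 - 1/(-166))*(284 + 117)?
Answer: -2032105697456/10331347559 ≈ -196.69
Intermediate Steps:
E = 316080 (E = -(-7902)*40 = -3*(-105360) = 316080)
K = -265863/166 (K = (-4 - 1*(-1/166))*401 = (-4 + 1/166)*401 = -663/166*401 = -265863/166 ≈ -1601.6)
77104/116579 + E/K = 77104/116579 + 316080/(-265863/166) = 77104*(1/116579) + 316080*(-166/265863) = 77104/116579 - 17489760/88621 = -2032105697456/10331347559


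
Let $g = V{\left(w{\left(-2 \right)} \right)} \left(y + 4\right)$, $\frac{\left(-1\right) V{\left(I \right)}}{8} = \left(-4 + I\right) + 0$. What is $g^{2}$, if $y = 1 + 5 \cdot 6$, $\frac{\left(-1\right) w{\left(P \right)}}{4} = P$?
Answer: $1254400$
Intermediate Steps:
$w{\left(P \right)} = - 4 P$
$y = 31$ ($y = 1 + 30 = 31$)
$V{\left(I \right)} = 32 - 8 I$ ($V{\left(I \right)} = - 8 \left(\left(-4 + I\right) + 0\right) = - 8 \left(-4 + I\right) = 32 - 8 I$)
$g = -1120$ ($g = \left(32 - 8 \left(\left(-4\right) \left(-2\right)\right)\right) \left(31 + 4\right) = \left(32 - 64\right) 35 = \left(-32\right) 35 = -1120$)
$g^{2} = \left(-1120\right)^{2} = 1254400$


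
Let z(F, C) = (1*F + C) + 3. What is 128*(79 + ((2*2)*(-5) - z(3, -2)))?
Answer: 7040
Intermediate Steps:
z(F, C) = 3 + C + F (z(F, C) = (F + C) + 3 = (C + F) + 3 = 3 + C + F)
128*(79 + ((2*2)*(-5) - z(3, -2))) = 128*(79 + ((2*2)*(-5) - (3 - 2 + 3))) = 128*(79 + (4*(-5) - 1*4)) = 128*(79 + (-20 - 4)) = 128*(79 - 24) = 128*55 = 7040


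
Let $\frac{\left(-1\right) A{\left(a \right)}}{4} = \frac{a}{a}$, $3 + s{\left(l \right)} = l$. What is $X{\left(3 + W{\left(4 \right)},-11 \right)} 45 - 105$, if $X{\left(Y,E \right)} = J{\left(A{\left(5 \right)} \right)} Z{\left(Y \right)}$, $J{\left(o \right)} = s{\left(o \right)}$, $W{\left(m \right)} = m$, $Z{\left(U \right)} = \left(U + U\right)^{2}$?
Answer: $-61845$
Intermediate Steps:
$s{\left(l \right)} = -3 + l$
$Z{\left(U \right)} = 4 U^{2}$ ($Z{\left(U \right)} = \left(2 U\right)^{2} = 4 U^{2}$)
$A{\left(a \right)} = -4$ ($A{\left(a \right)} = - 4 \frac{a}{a} = \left(-4\right) 1 = -4$)
$J{\left(o \right)} = -3 + o$
$X{\left(Y,E \right)} = - 28 Y^{2}$ ($X{\left(Y,E \right)} = \left(-3 - 4\right) 4 Y^{2} = - 7 \cdot 4 Y^{2} = - 28 Y^{2}$)
$X{\left(3 + W{\left(4 \right)},-11 \right)} 45 - 105 = - 28 \left(3 + 4\right)^{2} \cdot 45 - 105 = - 28 \cdot 7^{2} \cdot 45 - 105 = \left(-28\right) 49 \cdot 45 - 105 = \left(-1372\right) 45 - 105 = -61740 - 105 = -61845$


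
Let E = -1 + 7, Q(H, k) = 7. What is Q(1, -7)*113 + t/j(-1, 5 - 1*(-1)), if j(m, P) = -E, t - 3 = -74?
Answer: 4817/6 ≈ 802.83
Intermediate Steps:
t = -71 (t = 3 - 74 = -71)
E = 6
j(m, P) = -6 (j(m, P) = -1*6 = -6)
Q(1, -7)*113 + t/j(-1, 5 - 1*(-1)) = 7*113 - 71/(-6) = 791 - 71*(-1/6) = 791 + 71/6 = 4817/6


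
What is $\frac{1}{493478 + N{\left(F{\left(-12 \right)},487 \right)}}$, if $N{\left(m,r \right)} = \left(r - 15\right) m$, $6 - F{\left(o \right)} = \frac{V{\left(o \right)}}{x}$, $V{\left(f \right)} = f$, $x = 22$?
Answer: $\frac{11}{5462242} \approx 2.0138 \cdot 10^{-6}$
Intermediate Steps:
$F{\left(o \right)} = 6 - \frac{o}{22}$
$N{\left(m,r \right)} = m \left(-15 + r\right)$ ($N{\left(m,r \right)} = \left(-15 + r\right) m = m \left(-15 + r\right)$)
$\frac{1}{493478 + N{\left(F{\left(-12 \right)},487 \right)}} = \frac{1}{493478 + \left(6 - - \frac{6}{11}\right) \left(-15 + 487\right)} = \frac{1}{493478 + \left(6 + \frac{6}{11}\right) 472} = \frac{1}{493478 + \frac{72}{11} \cdot 472} = \frac{1}{493478 + \frac{33984}{11}} = \frac{1}{\frac{5462242}{11}} = \frac{11}{5462242}$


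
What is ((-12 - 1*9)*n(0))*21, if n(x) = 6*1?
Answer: -2646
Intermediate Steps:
n(x) = 6
((-12 - 1*9)*n(0))*21 = ((-12 - 1*9)*6)*21 = ((-12 - 9)*6)*21 = -21*6*21 = -126*21 = -2646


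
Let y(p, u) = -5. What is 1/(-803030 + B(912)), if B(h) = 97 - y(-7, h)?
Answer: -1/802928 ≈ -1.2454e-6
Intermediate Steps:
B(h) = 102 (B(h) = 97 - 1*(-5) = 97 + 5 = 102)
1/(-803030 + B(912)) = 1/(-803030 + 102) = 1/(-802928) = -1/802928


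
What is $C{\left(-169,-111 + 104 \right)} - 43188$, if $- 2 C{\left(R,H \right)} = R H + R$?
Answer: $-43695$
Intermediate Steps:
$C{\left(R,H \right)} = - \frac{R}{2} - \frac{H R}{2}$ ($C{\left(R,H \right)} = - \frac{R H + R}{2} = - \frac{H R + R}{2} = - \frac{R + H R}{2} = - \frac{R}{2} - \frac{H R}{2}$)
$C{\left(-169,-111 + 104 \right)} - 43188 = \left(- \frac{1}{2}\right) \left(-169\right) \left(1 + \left(-111 + 104\right)\right) - 43188 = \left(- \frac{1}{2}\right) \left(-169\right) \left(1 - 7\right) - 43188 = \left(- \frac{1}{2}\right) \left(-169\right) \left(-6\right) - 43188 = -507 - 43188 = -43695$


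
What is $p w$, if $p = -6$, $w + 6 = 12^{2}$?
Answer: $-828$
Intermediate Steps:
$w = 138$ ($w = -6 + 12^{2} = -6 + 144 = 138$)
$p w = \left(-6\right) 138 = -828$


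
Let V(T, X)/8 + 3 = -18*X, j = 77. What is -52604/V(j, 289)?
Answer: 13151/10410 ≈ 1.2633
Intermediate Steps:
V(T, X) = -24 - 144*X (V(T, X) = -24 + 8*(-18*X) = -24 - 144*X)
-52604/V(j, 289) = -52604/(-24 - 144*289) = -52604/(-24 - 41616) = -52604/(-41640) = -52604*(-1/41640) = 13151/10410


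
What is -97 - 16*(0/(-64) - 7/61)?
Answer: -5805/61 ≈ -95.164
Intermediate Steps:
-97 - 16*(0/(-64) - 7/61) = -97 - 16*(0*(-1/64) - 7*1/61) = -97 - 16*(0 - 7/61) = -97 - 16*(-7/61) = -97 + 112/61 = -5805/61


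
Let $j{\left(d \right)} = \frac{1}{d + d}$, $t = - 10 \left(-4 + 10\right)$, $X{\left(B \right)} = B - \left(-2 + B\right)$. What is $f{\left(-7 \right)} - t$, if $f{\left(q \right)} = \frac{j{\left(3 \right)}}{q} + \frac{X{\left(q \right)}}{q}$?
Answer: $\frac{2507}{42} \approx 59.69$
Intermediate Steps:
$X{\left(B \right)} = 2$
$t = -60$ ($t = \left(-10\right) 6 = -60$)
$j{\left(d \right)} = \frac{1}{2 d}$
$f{\left(q \right)} = \frac{13}{6 q}$ ($f{\left(q \right)} = \frac{\frac{1}{2} \cdot \frac{1}{3}}{q} + \frac{2}{q} = \frac{1}{6 q} + \frac{2}{q} = \frac{13}{6 q}$)
$f{\left(-7 \right)} - t = \frac{13}{6 \left(-7\right)} - -60 = \frac{13}{6} \left(- \frac{1}{7}\right) + 60 = - \frac{13}{42} + 60 = \frac{2507}{42}$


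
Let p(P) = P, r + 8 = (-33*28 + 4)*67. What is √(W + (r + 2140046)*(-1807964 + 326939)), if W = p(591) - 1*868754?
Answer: I*√3078160266113 ≈ 1.7545e+6*I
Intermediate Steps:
r = -61648 (r = -8 + (-33*28 + 4)*67 = -8 + (-924 + 4)*67 = -8 - 920*67 = -8 - 61640 = -61648)
W = -868163 (W = 591 - 1*868754 = 591 - 868754 = -868163)
√(W + (r + 2140046)*(-1807964 + 326939)) = √(-868163 + (-61648 + 2140046)*(-1807964 + 326939)) = √(-868163 + 2078398*(-1481025)) = √(-868163 - 3078159397950) = √(-3078160266113) = I*√3078160266113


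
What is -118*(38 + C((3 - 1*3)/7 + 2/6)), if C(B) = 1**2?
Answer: -4602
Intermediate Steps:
C(B) = 1
-118*(38 + C((3 - 1*3)/7 + 2/6)) = -118*(38 + 1) = -118*39 = -4602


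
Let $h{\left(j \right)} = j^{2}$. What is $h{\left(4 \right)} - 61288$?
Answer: $-61272$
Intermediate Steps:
$h{\left(4 \right)} - 61288 = 4^{2} - 61288 = 16 - 61288 = -61272$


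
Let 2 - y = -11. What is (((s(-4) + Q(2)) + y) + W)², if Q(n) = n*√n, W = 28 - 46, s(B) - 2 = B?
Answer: 57 - 28*√2 ≈ 17.402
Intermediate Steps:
s(B) = 2 + B
W = -18
y = 13 (y = 2 - 1*(-11) = 2 + 11 = 13)
Q(n) = n^(3/2)
(((s(-4) + Q(2)) + y) + W)² = ((((2 - 4) + 2^(3/2)) + 13) - 18)² = (((-2 + 2*√2) + 13) - 18)² = ((11 + 2*√2) - 18)² = (-7 + 2*√2)²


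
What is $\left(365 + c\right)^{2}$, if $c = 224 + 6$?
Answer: $354025$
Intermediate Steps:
$c = 230$
$\left(365 + c\right)^{2} = \left(365 + 230\right)^{2} = 595^{2} = 354025$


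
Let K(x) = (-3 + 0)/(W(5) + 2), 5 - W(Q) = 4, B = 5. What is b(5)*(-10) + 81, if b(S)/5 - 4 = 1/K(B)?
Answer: -69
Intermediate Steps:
W(Q) = 1 (W(Q) = 5 - 1*4 = 5 - 4 = 1)
K(x) = -1 (K(x) = (-3 + 0)/(1 + 2) = -3/3 = -3*⅓ = -1)
b(S) = 15 (b(S) = 20 + 5/(-1) = 20 + 5*(-1) = 20 - 5 = 15)
b(5)*(-10) + 81 = 15*(-10) + 81 = -150 + 81 = -69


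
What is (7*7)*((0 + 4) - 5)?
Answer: -49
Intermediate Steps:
(7*7)*((0 + 4) - 5) = 49*(4 - 5) = 49*(-1) = -49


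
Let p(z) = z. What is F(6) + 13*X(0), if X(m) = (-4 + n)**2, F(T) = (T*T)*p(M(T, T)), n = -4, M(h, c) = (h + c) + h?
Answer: 1480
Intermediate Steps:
M(h, c) = c + 2*h (M(h, c) = (c + h) + h = c + 2*h)
F(T) = 3*T**3 (F(T) = (T*T)*(T + 2*T) = T**2*(3*T) = 3*T**3)
X(m) = 64 (X(m) = (-4 - 4)**2 = (-8)**2 = 64)
F(6) + 13*X(0) = 3*6**3 + 13*64 = 3*216 + 832 = 648 + 832 = 1480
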